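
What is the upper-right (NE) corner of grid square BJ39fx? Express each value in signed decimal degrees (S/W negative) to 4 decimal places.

10.0000, -153.5000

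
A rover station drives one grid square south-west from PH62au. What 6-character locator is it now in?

PH52xt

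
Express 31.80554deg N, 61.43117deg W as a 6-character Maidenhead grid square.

FM91gt

Add 180° to longitude and 90° to latitude: 118.5688, 121.8055.
Field (20°×10°, letters A–R): lon ⌊118.5688/20⌋ = 5 → F; lat ⌊121.8055/10⌋ = 12 → M.
Square (2°×1°, digits 0–9): lon ⌊18.5688/2⌋ = 9; lat ⌊1.8055/1⌋ = 1.
Subsquare (5′×2.5′, letters a–x): lon ⌊0.5688/0.0833333⌋ = 6 → g; lat ⌊0.8055/0.0416667⌋ = 19 → t.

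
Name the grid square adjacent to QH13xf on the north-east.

QH23ag

Longitude subsquare x = 23; +1 → 24, wraps to 0 = a, carry into square.
Longitude square 1; +1 → 2.
Latitude subsquare f = 5; +1 → 6 = g.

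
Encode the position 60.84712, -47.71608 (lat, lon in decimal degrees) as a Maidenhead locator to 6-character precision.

GP60du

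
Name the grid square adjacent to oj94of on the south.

OJ94oe

Latitude subsquare f = 5; −1 → 4 = e.
The longitude characters are unchanged.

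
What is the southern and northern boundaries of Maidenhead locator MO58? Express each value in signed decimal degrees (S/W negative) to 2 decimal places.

58.00, 59.00

Field M=12, O=14: +12·20° lon, +14·10° lat → SW at lon 60°, lat 50°.
Square 5, 8: +5·2° lon, +8·1° lat → SW at lon 70°, lat 58°.
Cell spans 2° lon × 1° lat.
south 58.00, north 59.00.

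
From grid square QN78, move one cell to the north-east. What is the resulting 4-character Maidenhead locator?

QN89

Longitude square 7; +1 → 8.
Latitude square 8; +1 → 9.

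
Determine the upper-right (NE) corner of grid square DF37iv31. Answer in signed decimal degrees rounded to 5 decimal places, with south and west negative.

-32.11667, -113.30000

Field D=3, F=5: +3·20° lon, +5·10° lat → SW at lon -120°, lat -40°.
Square 3, 7: +3·2° lon, +7·1° lat → SW at lon -114°, lat -33°.
Subsquare i=8, v=21: +8·0.0833333° lon, +21·0.0416667° lat → SW at lon -113.333°, lat -32.125°.
Extended square 3, 1: +3·0.00833333° lon, +1·0.00416667° lat → SW at lon -113.308°, lat -32.1208°.
Cell spans 0.00833333° lon × 0.00416667° lat. NE corner is SW corner plus one full cell.
latitude -32.11667, longitude -113.30000.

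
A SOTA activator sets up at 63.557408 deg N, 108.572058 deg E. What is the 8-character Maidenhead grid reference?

OP43gn83

Add 180° to longitude and 90° to latitude: 288.57206, 153.55741.
Field: lon ⌊288.57206/20⌋ = 14 → O; lat ⌊153.55741/10⌋ = 15 → P.
Square: lon ⌊8.57206/2⌋ = 4; lat ⌊3.55741/1⌋ = 3.
Subsquare: lon ⌊0.57206/0.0833333⌋ = 6 → g; lat ⌊0.55741/0.0416667⌋ = 13 → n.
Extended square: lon ⌊0.07206/0.00833333⌋ = 8; lat ⌊0.01574/0.00416667⌋ = 3.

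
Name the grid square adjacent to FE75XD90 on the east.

Longitude extended square 9; +1 → 10, wraps to 0, carry into subsquare.
Longitude subsquare x = 23; +1 → 24, wraps to 0 = a, carry into square.
Longitude square 7; +1 → 8.
The latitude characters are unchanged.

FE85ad00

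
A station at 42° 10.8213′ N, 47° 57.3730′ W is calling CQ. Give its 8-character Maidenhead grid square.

Shift to the Maidenhead origin (180°W, 90°S): lon 132.04378, lat 132.18035.
Field: lon ⌊132.04378/20⌋ = 6 → G; lat ⌊132.18035/10⌋ = 13 → N.
Square: lon ⌊12.04378/2⌋ = 6; lat ⌊2.18035/1⌋ = 2.
Subsquare: lon ⌊0.04378/0.0833333⌋ = 0 → a; lat ⌊0.18035/0.0416667⌋ = 4 → e.
Extended square: lon ⌊0.04378/0.00833333⌋ = 5; lat ⌊0.01369/0.00416667⌋ = 3.

GN62ae53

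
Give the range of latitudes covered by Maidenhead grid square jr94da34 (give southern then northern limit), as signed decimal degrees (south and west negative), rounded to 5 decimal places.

Field J=9, R=17: +9·20° lon, +17·10° lat → SW at lon 0°, lat 80°.
Square 9, 4: +9·2° lon, +4·1° lat → SW at lon 18°, lat 84°.
Subsquare d=3, a=0: +3·0.0833333° lon, +0·0.0416667° lat → SW at lon 18.25°, lat 84°.
Extended square 3, 4: +3·0.00833333° lon, +4·0.00416667° lat → SW at lon 18.275°, lat 84.0167°.
Cell spans 0.00833333° lon × 0.00416667° lat.
south 84.01667, north 84.02083.

84.01667, 84.02083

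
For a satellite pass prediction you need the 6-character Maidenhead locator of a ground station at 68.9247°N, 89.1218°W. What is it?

EP58kw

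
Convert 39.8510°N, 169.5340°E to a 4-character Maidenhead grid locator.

RM49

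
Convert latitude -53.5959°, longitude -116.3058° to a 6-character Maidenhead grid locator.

Shift to the Maidenhead origin (180°W, 90°S): lon 63.6942, lat 36.4041.
Field: lon ⌊63.6942/20⌋ = 3 → D; lat ⌊36.4041/10⌋ = 3 → D.
Square: lon ⌊3.6942/2⌋ = 1; lat ⌊6.4041/1⌋ = 6.
Subsquare: lon ⌊1.6942/0.0833333⌋ = 20 → u; lat ⌊0.4041/0.0416667⌋ = 9 → j.

DD16uj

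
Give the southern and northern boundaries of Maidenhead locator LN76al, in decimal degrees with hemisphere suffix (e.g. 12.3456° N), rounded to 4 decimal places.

46.4583° N, 46.5000° N

Field L=11, N=13: +11·20° lon, +13·10° lat → SW at lon 40°, lat 40°.
Square 7, 6: +7·2° lon, +6·1° lat → SW at lon 54°, lat 46°.
Subsquare a=0, l=11: +0·0.0833333° lon, +11·0.0416667° lat → SW at lon 54°, lat 46.4583°.
Cell spans 0.0833333° lon × 0.0416667° lat.
south 46.4583° N, north 46.5000° N.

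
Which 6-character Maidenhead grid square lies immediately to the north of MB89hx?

MC80ha

Latitude subsquare x = 23; +1 → 24, wraps to 0 = a, carry into square.
Latitude square 9; +1 → 10, wraps to 0, carry into field.
Latitude field B = 1; +1 → 2 = C.
The longitude characters are unchanged.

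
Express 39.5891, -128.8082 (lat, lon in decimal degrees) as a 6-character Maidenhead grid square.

CM59oo

Add 180° to longitude and 90° to latitude: 51.1918, 129.5891.
Field: 51.1918/20 → 2 → C, 129.5891/10 → 12 → M; chars CM.
Square: 11.1918/2 → 5, 9.5891/1 → 9; chars 59.
Subsquare: 1.1918/0.0833333 → 14 → o, 0.5891/0.0416667 → 14 → o; chars oo.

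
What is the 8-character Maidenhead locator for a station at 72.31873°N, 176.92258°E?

Shift to the Maidenhead origin (180°W, 90°S): lon 356.92258, lat 162.31873.
Field: 356.92258/20 → 17 → R, 162.31873/10 → 16 → Q; chars RQ.
Square: 16.92258/2 → 8, 2.31873/1 → 2; chars 82.
Subsquare: 0.92258/0.0833333 → 11 → l, 0.31873/0.0416667 → 7 → h; chars lh.
Extended square: 0.00591/0.00833333 → 0, 0.02706/0.00416667 → 6; chars 06.

RQ82lh06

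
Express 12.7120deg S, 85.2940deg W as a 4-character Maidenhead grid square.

Add 180° to longitude and 90° to latitude: 94.71, 77.29.
Field: 94.71/20 → 4 → E, 77.29/10 → 7 → H; chars EH.
Square: 14.71/2 → 7, 7.29/1 → 7; chars 77.

EH77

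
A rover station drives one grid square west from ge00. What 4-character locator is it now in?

FE90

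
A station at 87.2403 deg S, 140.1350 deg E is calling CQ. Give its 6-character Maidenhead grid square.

Shift to the Maidenhead origin (180°W, 90°S): lon 320.1350, lat 2.7597.
Field: 320.1350/20 → 16 → Q, 2.7597/10 → 0 → A; chars QA.
Square: 0.1350/2 → 0, 2.7597/1 → 2; chars 02.
Subsquare: 0.1350/0.0833333 → 1 → b, 0.7597/0.0416667 → 18 → s; chars bs.

QA02bs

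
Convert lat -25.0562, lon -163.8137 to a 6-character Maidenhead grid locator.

Shift to the Maidenhead origin (180°W, 90°S): lon 16.1863, lat 64.9438.
Field: 16.1863/20 → 0 → A, 64.9438/10 → 6 → G; chars AG.
Square: 16.1863/2 → 8, 4.9438/1 → 4; chars 84.
Subsquare: 0.1863/0.0833333 → 2 → c, 0.9438/0.0416667 → 22 → w; chars cw.

AG84cw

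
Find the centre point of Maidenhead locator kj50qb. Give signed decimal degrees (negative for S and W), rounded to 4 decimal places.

Field K=10, J=9: +10·20° lon, +9·10° lat → SW at lon 20°, lat 0°.
Square 5, 0: +5·2° lon, +0·1° lat → SW at lon 30°, lat 0°.
Subsquare q=16, b=1: +16·0.0833333° lon, +1·0.0416667° lat → SW at lon 31.3333°, lat 0.0416667°.
Cell spans 0.0833333° lon × 0.0416667° lat. Centre is SW corner plus half of each.
latitude 0.0625, longitude 31.3750.

0.0625, 31.3750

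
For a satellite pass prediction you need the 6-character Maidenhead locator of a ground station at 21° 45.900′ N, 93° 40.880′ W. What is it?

EL31ds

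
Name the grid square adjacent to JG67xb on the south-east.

Longitude subsquare x = 23; +1 → 24, wraps to 0 = a, carry into square.
Longitude square 6; +1 → 7.
Latitude subsquare b = 1; −1 → 0 = a.

JG77aa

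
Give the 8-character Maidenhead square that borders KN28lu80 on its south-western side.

Longitude extended square 8; −1 → 7.
Latitude extended square 0; −1 → -1, wraps to 9, carry into subsquare.
Latitude subsquare u = 20; −1 → 19 = t.

KN28lt79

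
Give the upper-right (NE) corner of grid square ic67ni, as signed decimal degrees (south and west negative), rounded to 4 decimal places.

Field I=8, C=2: +8·20° lon, +2·10° lat → SW at lon -20°, lat -70°.
Square 6, 7: +6·2° lon, +7·1° lat → SW at lon -8°, lat -63°.
Subsquare n=13, i=8: +13·0.0833333° lon, +8·0.0416667° lat → SW at lon -6.91667°, lat -62.6667°.
Cell spans 0.0833333° lon × 0.0416667° lat. NE corner is SW corner plus one full cell.
latitude -62.6250, longitude -6.8333.

-62.6250, -6.8333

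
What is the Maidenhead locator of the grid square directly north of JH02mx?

Latitude subsquare x = 23; +1 → 24, wraps to 0 = a, carry into square.
Latitude square 2; +1 → 3.
The longitude characters are unchanged.

JH03ma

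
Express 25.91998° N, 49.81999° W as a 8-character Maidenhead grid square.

GL55cw10

Offset from 180°W / 90°S: lon 130.18001°, lat 115.91998°.
Field (20°×10°, letters A–R): lon ⌊130.18001/20⌋ = 6 → G; lat ⌊115.91998/10⌋ = 11 → L.
Square (2°×1°, digits 0–9): lon ⌊10.18001/2⌋ = 5; lat ⌊5.91998/1⌋ = 5.
Subsquare (5′×2.5′, letters a–x): lon ⌊0.18001/0.0833333⌋ = 2 → c; lat ⌊0.91998/0.0416667⌋ = 22 → w.
Extended square (30″×15″, digits 0–9): lon ⌊0.01334/0.00833333⌋ = 1; lat ⌊0.00331/0.00416667⌋ = 0.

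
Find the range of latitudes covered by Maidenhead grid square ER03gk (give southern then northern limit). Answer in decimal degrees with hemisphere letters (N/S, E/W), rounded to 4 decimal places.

83.4167° N, 83.4583° N

Field E=4, R=17: +4·20° lon, +17·10° lat → SW at lon -100°, lat 80°.
Square 0, 3: +0·2° lon, +3·1° lat → SW at lon -100°, lat 83°.
Subsquare g=6, k=10: +6·0.0833333° lon, +10·0.0416667° lat → SW at lon -99.5°, lat 83.4167°.
Cell spans 0.0833333° lon × 0.0416667° lat.
south 83.4167° N, north 83.4583° N.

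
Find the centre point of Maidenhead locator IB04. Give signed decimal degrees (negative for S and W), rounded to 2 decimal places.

Field I=8, B=1: +8·20° lon, +1·10° lat → SW at lon -20°, lat -80°.
Square 0, 4: +0·2° lon, +4·1° lat → SW at lon -20°, lat -76°.
Cell spans 2° lon × 1° lat. Centre is SW corner plus half of each.
latitude -75.50, longitude -19.00.

-75.50, -19.00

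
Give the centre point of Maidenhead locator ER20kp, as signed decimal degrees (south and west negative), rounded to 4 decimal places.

80.6458, -95.1250

Field E=4, R=17: +4·20° lon, +17·10° lat → SW at lon -100°, lat 80°.
Square 2, 0: +2·2° lon, +0·1° lat → SW at lon -96°, lat 80°.
Subsquare k=10, p=15: +10·0.0833333° lon, +15·0.0416667° lat → SW at lon -95.1667°, lat 80.625°.
Cell spans 0.0833333° lon × 0.0416667° lat. Centre is SW corner plus half of each.
latitude 80.6458, longitude -95.1250.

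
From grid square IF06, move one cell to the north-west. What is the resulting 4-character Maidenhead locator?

HF97

Longitude square 0; −1 → -1, wraps to 9, carry into field.
Longitude field I = 8; −1 → 7 = H.
Latitude square 6; +1 → 7.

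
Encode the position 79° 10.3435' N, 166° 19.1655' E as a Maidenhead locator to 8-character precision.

Offset from 180°W / 90°S: lon 346.31943°, lat 169.17239°.
Field: lon ⌊346.31943/20⌋ = 17 → R; lat ⌊169.17239/10⌋ = 16 → Q.
Square: lon ⌊6.31943/2⌋ = 3; lat ⌊9.17239/1⌋ = 9.
Subsquare: lon ⌊0.31943/0.0833333⌋ = 3 → d; lat ⌊0.17239/0.0416667⌋ = 4 → e.
Extended square: lon ⌊0.06943/0.00833333⌋ = 8; lat ⌊0.00573/0.00416667⌋ = 1.

RQ39de81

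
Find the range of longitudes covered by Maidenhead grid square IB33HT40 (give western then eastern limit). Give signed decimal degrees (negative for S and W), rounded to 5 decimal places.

Field I=8, B=1: +8·20° lon, +1·10° lat → SW at lon -20°, lat -80°.
Square 3, 3: +3·2° lon, +3·1° lat → SW at lon -14°, lat -77°.
Subsquare h=7, t=19: +7·0.0833333° lon, +19·0.0416667° lat → SW at lon -13.4167°, lat -76.2083°.
Extended square 4, 0: +4·0.00833333° lon, +0·0.00416667° lat → SW at lon -13.3833°, lat -76.2083°.
Cell spans 0.00833333° lon × 0.00416667° lat.
west -13.38333, east -13.37500.

-13.38333, -13.37500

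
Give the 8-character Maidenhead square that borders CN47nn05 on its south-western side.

CN47mn94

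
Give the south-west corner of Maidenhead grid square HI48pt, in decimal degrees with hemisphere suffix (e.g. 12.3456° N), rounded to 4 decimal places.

1.2083° S, 30.7500° W

Field H=7, I=8: +7·20° lon, +8·10° lat → SW at lon -40°, lat -10°.
Square 4, 8: +4·2° lon, +8·1° lat → SW at lon -32°, lat -2°.
Subsquare p=15, t=19: +15·0.0833333° lon, +19·0.0416667° lat → SW at lon -30.75°, lat -1.20833°.
latitude 1.2083° S, longitude 30.7500° W.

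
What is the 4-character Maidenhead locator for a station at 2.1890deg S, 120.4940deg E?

PI07

Offset from 180°W / 90°S: lon 300.49°, lat 87.81°.
Field (20°×10°, letters A–R): lon ⌊300.49/20⌋ = 15 → P; lat ⌊87.81/10⌋ = 8 → I.
Square (2°×1°, digits 0–9): lon ⌊0.49/2⌋ = 0; lat ⌊7.81/1⌋ = 7.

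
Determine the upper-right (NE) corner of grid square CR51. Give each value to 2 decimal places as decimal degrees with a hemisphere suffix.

Field C=2, R=17: +2·20° lon, +17·10° lat → SW at lon -140°, lat 80°.
Square 5, 1: +5·2° lon, +1·1° lat → SW at lon -130°, lat 81°.
Cell spans 2° lon × 1° lat. NE corner is SW corner plus one full cell.
latitude 82.00° N, longitude 128.00° W.

82.00° N, 128.00° W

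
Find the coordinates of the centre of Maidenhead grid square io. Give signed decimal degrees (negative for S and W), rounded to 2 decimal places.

55.00, -10.00

Field I=8, O=14: +8·20° lon, +14·10° lat → SW at lon -20°, lat 50°.
Cell spans 20° lon × 10° lat. Centre is SW corner plus half of each.
latitude 55.00, longitude -10.00.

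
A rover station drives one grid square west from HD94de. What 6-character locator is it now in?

Longitude subsquare d = 3; −1 → 2 = c.
The latitude characters are unchanged.

HD94ce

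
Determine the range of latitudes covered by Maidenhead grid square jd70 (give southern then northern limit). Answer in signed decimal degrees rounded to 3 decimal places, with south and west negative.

Field J=9, D=3: +9·20° lon, +3·10° lat → SW at lon 0°, lat -60°.
Square 7, 0: +7·2° lon, +0·1° lat → SW at lon 14°, lat -60°.
Cell spans 2° lon × 1° lat.
south -60.000, north -59.000.

-60.000, -59.000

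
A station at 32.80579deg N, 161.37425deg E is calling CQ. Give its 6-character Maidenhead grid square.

Offset from 180°W / 90°S: lon 341.3742°, lat 122.8058°.
Field: 341.3742/20 → 17 → R, 122.8058/10 → 12 → M; chars RM.
Square: 1.3742/2 → 0, 2.8058/1 → 2; chars 02.
Subsquare: 1.3742/0.0833333 → 16 → q, 0.8058/0.0416667 → 19 → t; chars qt.

RM02qt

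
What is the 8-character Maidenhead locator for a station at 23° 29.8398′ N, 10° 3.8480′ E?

Shift to the Maidenhead origin (180°W, 90°S): lon 190.06413, lat 113.49733.
Field: 190.06413/20 → 9 → J, 113.49733/10 → 11 → L; chars JL.
Square: 10.06413/2 → 5, 3.49733/1 → 3; chars 53.
Subsquare: 0.06413/0.0833333 → 0 → a, 0.49733/0.0416667 → 11 → l; chars al.
Extended square: 0.06413/0.00833333 → 7, 0.03900/0.00416667 → 9; chars 79.

JL53al79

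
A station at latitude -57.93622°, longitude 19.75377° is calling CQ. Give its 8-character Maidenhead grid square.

Add 180° to longitude and 90° to latitude: 199.75377, 32.06378.
Field: 199.75377/20 → 9 → J, 32.06378/10 → 3 → D; chars JD.
Square: 19.75377/2 → 9, 2.06378/1 → 2; chars 92.
Subsquare: 1.75377/0.0833333 → 21 → v, 0.06378/0.0416667 → 1 → b; chars vb.
Extended square: 0.00377/0.00833333 → 0, 0.02211/0.00416667 → 5; chars 05.

JD92vb05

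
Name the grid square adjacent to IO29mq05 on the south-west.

Longitude extended square 0; −1 → -1, wraps to 9, carry into subsquare.
Longitude subsquare m = 12; −1 → 11 = l.
Latitude extended square 5; −1 → 4.

IO29lq94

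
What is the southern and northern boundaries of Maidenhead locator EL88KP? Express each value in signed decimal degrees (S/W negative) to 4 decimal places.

Field E=4, L=11: +4·20° lon, +11·10° lat → SW at lon -100°, lat 20°.
Square 8, 8: +8·2° lon, +8·1° lat → SW at lon -84°, lat 28°.
Subsquare k=10, p=15: +10·0.0833333° lon, +15·0.0416667° lat → SW at lon -83.1667°, lat 28.625°.
Cell spans 0.0833333° lon × 0.0416667° lat.
south 28.6250, north 28.6667.

28.6250, 28.6667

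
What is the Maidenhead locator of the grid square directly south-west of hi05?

Longitude square 0; −1 → -1, wraps to 9, carry into field.
Longitude field H = 7; −1 → 6 = G.
Latitude square 5; −1 → 4.

GI94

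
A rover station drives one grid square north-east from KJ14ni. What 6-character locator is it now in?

KJ14oj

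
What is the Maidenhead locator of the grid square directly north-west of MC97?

MC88

Longitude square 9; −1 → 8.
Latitude square 7; +1 → 8.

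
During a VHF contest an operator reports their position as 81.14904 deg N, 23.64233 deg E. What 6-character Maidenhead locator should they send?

KR11td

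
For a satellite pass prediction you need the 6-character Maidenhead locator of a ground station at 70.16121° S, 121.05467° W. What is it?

CB99lu

Shift to the Maidenhead origin (180°W, 90°S): lon 58.9453, lat 19.8388.
Field: 58.9453/20 → 2 → C, 19.8388/10 → 1 → B; chars CB.
Square: 18.9453/2 → 9, 9.8388/1 → 9; chars 99.
Subsquare: 0.9453/0.0833333 → 11 → l, 0.8388/0.0416667 → 20 → u; chars lu.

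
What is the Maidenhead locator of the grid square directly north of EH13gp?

Latitude subsquare p = 15; +1 → 16 = q.
The longitude characters are unchanged.

EH13gq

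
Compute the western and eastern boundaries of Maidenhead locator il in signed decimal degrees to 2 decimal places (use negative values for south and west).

Field I=8, L=11: +8·20° lon, +11·10° lat → SW at lon -20°, lat 20°.
Cell spans 20° lon × 10° lat.
west -20.00, east 0.00.

-20.00, 0.00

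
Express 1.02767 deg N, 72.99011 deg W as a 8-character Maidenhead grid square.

FJ31ma16

Offset from 180°W / 90°S: lon 107.00989°, lat 91.02767°.
Field (20°×10°, letters A–R): 107.00989/20 → 5 → F, 91.02767/10 → 9 → J; chars FJ.
Square (2°×1°, digits 0–9): 7.00989/2 → 3, 1.02767/1 → 1; chars 31.
Subsquare (5′×2.5′, letters a–x): 1.00989/0.0833333 → 12 → m, 0.02767/0.0416667 → 0 → a; chars ma.
Extended square (30″×15″, digits 0–9): 0.00989/0.00833333 → 1, 0.02767/0.00416667 → 6; chars 16.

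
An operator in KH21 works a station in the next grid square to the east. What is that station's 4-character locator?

KH31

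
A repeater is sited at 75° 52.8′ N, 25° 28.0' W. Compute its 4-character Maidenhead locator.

Offset from 180°W / 90°S: lon 154.53°, lat 165.88°.
Field: lon ⌊154.53/20⌋ = 7 → H; lat ⌊165.88/10⌋ = 16 → Q.
Square: lon ⌊14.53/2⌋ = 7; lat ⌊5.88/1⌋ = 5.

HQ75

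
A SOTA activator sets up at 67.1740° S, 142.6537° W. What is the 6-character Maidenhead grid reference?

BC82qt

Shift to the Maidenhead origin (180°W, 90°S): lon 37.3463, lat 22.8260.
Field (20°×10°, letters A–R): lon ⌊37.3463/20⌋ = 1 → B; lat ⌊22.8260/10⌋ = 2 → C.
Square (2°×1°, digits 0–9): lon ⌊17.3463/2⌋ = 8; lat ⌊2.8260/1⌋ = 2.
Subsquare (5′×2.5′, letters a–x): lon ⌊1.3463/0.0833333⌋ = 16 → q; lat ⌊0.8260/0.0416667⌋ = 19 → t.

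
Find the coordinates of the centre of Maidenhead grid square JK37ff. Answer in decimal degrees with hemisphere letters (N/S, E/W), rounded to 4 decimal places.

17.2292° N, 6.4583° E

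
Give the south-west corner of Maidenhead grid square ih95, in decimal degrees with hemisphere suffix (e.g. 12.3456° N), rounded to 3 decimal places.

Field I=8, H=7: +8·20° lon, +7·10° lat → SW at lon -20°, lat -20°.
Square 9, 5: +9·2° lon, +5·1° lat → SW at lon -2°, lat -15°.
latitude 15.000° S, longitude 2.000° W.

15.000° S, 2.000° W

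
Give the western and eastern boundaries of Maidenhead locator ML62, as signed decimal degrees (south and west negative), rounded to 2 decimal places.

72.00, 74.00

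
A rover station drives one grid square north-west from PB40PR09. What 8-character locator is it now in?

Longitude extended square 0; −1 → -1, wraps to 9, carry into subsquare.
Longitude subsquare p = 15; −1 → 14 = o.
Latitude extended square 9; +1 → 10, wraps to 0, carry into subsquare.
Latitude subsquare r = 17; +1 → 18 = s.

PB40os90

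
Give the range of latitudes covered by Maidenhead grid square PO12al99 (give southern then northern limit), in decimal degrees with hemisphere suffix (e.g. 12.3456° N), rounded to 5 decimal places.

52.49583° N, 52.50000° N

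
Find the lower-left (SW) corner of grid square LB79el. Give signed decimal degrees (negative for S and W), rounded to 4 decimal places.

Field L=11, B=1: +11·20° lon, +1·10° lat → SW at lon 40°, lat -80°.
Square 7, 9: +7·2° lon, +9·1° lat → SW at lon 54°, lat -71°.
Subsquare e=4, l=11: +4·0.0833333° lon, +11·0.0416667° lat → SW at lon 54.3333°, lat -70.5417°.
latitude -70.5417, longitude 54.3333.

-70.5417, 54.3333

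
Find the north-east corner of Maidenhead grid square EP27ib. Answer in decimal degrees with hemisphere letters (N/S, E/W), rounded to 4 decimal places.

67.0833° N, 95.2500° W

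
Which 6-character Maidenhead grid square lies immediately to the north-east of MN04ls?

MN04mt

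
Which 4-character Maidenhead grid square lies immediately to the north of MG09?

MH00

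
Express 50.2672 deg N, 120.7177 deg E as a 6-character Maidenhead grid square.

PO00ig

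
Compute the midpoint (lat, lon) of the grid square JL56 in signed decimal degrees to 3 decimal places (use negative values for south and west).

26.500, 11.000

Field J=9, L=11: +9·20° lon, +11·10° lat → SW at lon 0°, lat 20°.
Square 5, 6: +5·2° lon, +6·1° lat → SW at lon 10°, lat 26°.
Cell spans 2° lon × 1° lat. Centre is SW corner plus half of each.
latitude 26.500, longitude 11.000.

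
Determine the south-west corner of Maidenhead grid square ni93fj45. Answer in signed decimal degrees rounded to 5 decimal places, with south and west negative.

Field N=13, I=8: +13·20° lon, +8·10° lat → SW at lon 80°, lat -10°.
Square 9, 3: +9·2° lon, +3·1° lat → SW at lon 98°, lat -7°.
Subsquare f=5, j=9: +5·0.0833333° lon, +9·0.0416667° lat → SW at lon 98.4167°, lat -6.625°.
Extended square 4, 5: +4·0.00833333° lon, +5·0.00416667° lat → SW at lon 98.45°, lat -6.60417°.
latitude -6.60417, longitude 98.45000.

-6.60417, 98.45000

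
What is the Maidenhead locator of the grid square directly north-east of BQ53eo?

Longitude subsquare e = 4; +1 → 5 = f.
Latitude subsquare o = 14; +1 → 15 = p.

BQ53fp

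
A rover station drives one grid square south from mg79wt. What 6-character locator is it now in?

Latitude subsquare t = 19; −1 → 18 = s.
The longitude characters are unchanged.

MG79ws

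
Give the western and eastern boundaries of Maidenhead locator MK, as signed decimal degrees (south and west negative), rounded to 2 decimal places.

60.00, 80.00

Field M=12, K=10: +12·20° lon, +10·10° lat → SW at lon 60°, lat 10°.
Cell spans 20° lon × 10° lat.
west 60.00, east 80.00.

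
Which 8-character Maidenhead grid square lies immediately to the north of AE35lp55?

AE35lp56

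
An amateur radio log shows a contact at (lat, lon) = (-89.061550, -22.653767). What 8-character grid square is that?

HA80qw15

Shift to the Maidenhead origin (180°W, 90°S): lon 157.34623, lat 0.93845.
Field: lon ⌊157.34623/20⌋ = 7 → H; lat ⌊0.93845/10⌋ = 0 → A.
Square: lon ⌊17.34623/2⌋ = 8; lat ⌊0.93845/1⌋ = 0.
Subsquare: lon ⌊1.34623/0.0833333⌋ = 16 → q; lat ⌊0.93845/0.0416667⌋ = 22 → w.
Extended square: lon ⌊0.01290/0.00833333⌋ = 1; lat ⌊0.02178/0.00416667⌋ = 5.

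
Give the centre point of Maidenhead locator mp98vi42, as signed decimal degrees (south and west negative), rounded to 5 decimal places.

68.34375, 79.78750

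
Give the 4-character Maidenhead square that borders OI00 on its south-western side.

NH99

Longitude square 0; −1 → -1, wraps to 9, carry into field.
Longitude field O = 14; −1 → 13 = N.
Latitude square 0; −1 → -1, wraps to 9, carry into field.
Latitude field I = 8; −1 → 7 = H.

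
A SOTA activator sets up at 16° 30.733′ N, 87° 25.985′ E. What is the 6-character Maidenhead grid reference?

Offset from 180°W / 90°S: lon 267.4331°, lat 106.5122°.
Field (20°×10°, letters A–R): lon ⌊267.4331/20⌋ = 13 → N; lat ⌊106.5122/10⌋ = 10 → K.
Square (2°×1°, digits 0–9): lon ⌊7.4331/2⌋ = 3; lat ⌊6.5122/1⌋ = 6.
Subsquare (5′×2.5′, letters a–x): lon ⌊1.4331/0.0833333⌋ = 17 → r; lat ⌊0.5122/0.0416667⌋ = 12 → m.

NK36rm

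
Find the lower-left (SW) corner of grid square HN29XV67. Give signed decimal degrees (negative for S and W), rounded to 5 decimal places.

49.90417, -34.03333

Field H=7, N=13: +7·20° lon, +13·10° lat → SW at lon -40°, lat 40°.
Square 2, 9: +2·2° lon, +9·1° lat → SW at lon -36°, lat 49°.
Subsquare x=23, v=21: +23·0.0833333° lon, +21·0.0416667° lat → SW at lon -34.0833°, lat 49.875°.
Extended square 6, 7: +6·0.00833333° lon, +7·0.00416667° lat → SW at lon -34.0333°, lat 49.9042°.
latitude 49.90417, longitude -34.03333.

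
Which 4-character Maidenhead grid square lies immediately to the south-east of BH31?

BH40

Longitude square 3; +1 → 4.
Latitude square 1; −1 → 0.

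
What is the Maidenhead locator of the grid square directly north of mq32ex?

MQ33ea

Latitude subsquare x = 23; +1 → 24, wraps to 0 = a, carry into square.
Latitude square 2; +1 → 3.
The longitude characters are unchanged.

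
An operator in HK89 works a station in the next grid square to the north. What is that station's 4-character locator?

HL80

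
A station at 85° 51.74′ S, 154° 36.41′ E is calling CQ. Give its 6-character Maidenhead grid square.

Offset from 180°W / 90°S: lon 334.6068°, lat 4.1377°.
Field (20°×10°, letters A–R): lon ⌊334.6068/20⌋ = 16 → Q; lat ⌊4.1377/10⌋ = 0 → A.
Square (2°×1°, digits 0–9): lon ⌊14.6068/2⌋ = 7; lat ⌊4.1377/1⌋ = 4.
Subsquare (5′×2.5′, letters a–x): lon ⌊0.6068/0.0833333⌋ = 7 → h; lat ⌊0.1377/0.0416667⌋ = 3 → d.

QA74hd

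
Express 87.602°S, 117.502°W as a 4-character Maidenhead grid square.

Offset from 180°W / 90°S: lon 62.50°, lat 2.40°.
Field: lon ⌊62.50/20⌋ = 3 → D; lat ⌊2.40/10⌋ = 0 → A.
Square: lon ⌊2.50/2⌋ = 1; lat ⌊2.40/1⌋ = 2.

DA12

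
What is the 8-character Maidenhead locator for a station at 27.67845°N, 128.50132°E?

PL47gq02

Shift to the Maidenhead origin (180°W, 90°S): lon 308.50132, lat 117.67845.
Field (20°×10°, letters A–R): lon ⌊308.50132/20⌋ = 15 → P; lat ⌊117.67845/10⌋ = 11 → L.
Square (2°×1°, digits 0–9): lon ⌊8.50132/2⌋ = 4; lat ⌊7.67845/1⌋ = 7.
Subsquare (5′×2.5′, letters a–x): lon ⌊0.50132/0.0833333⌋ = 6 → g; lat ⌊0.67845/0.0416667⌋ = 16 → q.
Extended square (30″×15″, digits 0–9): lon ⌊0.00132/0.00833333⌋ = 0; lat ⌊0.01178/0.00416667⌋ = 2.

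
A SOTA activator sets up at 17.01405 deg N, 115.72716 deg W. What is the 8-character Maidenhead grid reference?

Shift to the Maidenhead origin (180°W, 90°S): lon 64.27284, lat 107.01405.
Field: lon ⌊64.27284/20⌋ = 3 → D; lat ⌊107.01405/10⌋ = 10 → K.
Square: lon ⌊4.27284/2⌋ = 2; lat ⌊7.01405/1⌋ = 7.
Subsquare: lon ⌊0.27284/0.0833333⌋ = 3 → d; lat ⌊0.01405/0.0416667⌋ = 0 → a.
Extended square: lon ⌊0.02284/0.00833333⌋ = 2; lat ⌊0.01405/0.00416667⌋ = 3.

DK27da23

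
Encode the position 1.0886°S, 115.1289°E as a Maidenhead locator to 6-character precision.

Offset from 180°W / 90°S: lon 295.1289°, lat 88.9114°.
Field: lon ⌊295.1289/20⌋ = 14 → O; lat ⌊88.9114/10⌋ = 8 → I.
Square: lon ⌊15.1289/2⌋ = 7; lat ⌊8.9114/1⌋ = 8.
Subsquare: lon ⌊1.1289/0.0833333⌋ = 13 → n; lat ⌊0.9114/0.0416667⌋ = 21 → v.

OI78nv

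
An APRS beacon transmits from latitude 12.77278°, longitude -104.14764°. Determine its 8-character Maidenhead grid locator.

Add 180° to longitude and 90° to latitude: 75.85236, 102.77278.
Field: 75.85236/20 → 3 → D, 102.77278/10 → 10 → K; chars DK.
Square: 15.85236/2 → 7, 2.77278/1 → 2; chars 72.
Subsquare: 1.85236/0.0833333 → 22 → w, 0.77278/0.0416667 → 18 → s; chars ws.
Extended square: 0.01903/0.00833333 → 2, 0.02278/0.00416667 → 5; chars 25.

DK72ws25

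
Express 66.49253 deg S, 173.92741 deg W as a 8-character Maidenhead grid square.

AC33am81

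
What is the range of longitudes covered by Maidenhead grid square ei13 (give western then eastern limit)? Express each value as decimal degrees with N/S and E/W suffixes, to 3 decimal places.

98.000° W, 96.000° W

Field E=4, I=8: +4·20° lon, +8·10° lat → SW at lon -100°, lat -10°.
Square 1, 3: +1·2° lon, +3·1° lat → SW at lon -98°, lat -7°.
Cell spans 2° lon × 1° lat.
west 98.000° W, east 96.000° W.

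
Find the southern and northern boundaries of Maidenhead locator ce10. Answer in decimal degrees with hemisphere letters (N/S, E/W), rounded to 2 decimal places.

Field C=2, E=4: +2·20° lon, +4·10° lat → SW at lon -140°, lat -50°.
Square 1, 0: +1·2° lon, +0·1° lat → SW at lon -138°, lat -50°.
Cell spans 2° lon × 1° lat.
south 50.00° S, north 49.00° S.

50.00° S, 49.00° S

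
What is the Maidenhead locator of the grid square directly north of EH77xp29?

EH77xq20

Latitude extended square 9; +1 → 10, wraps to 0, carry into subsquare.
Latitude subsquare p = 15; +1 → 16 = q.
The longitude characters are unchanged.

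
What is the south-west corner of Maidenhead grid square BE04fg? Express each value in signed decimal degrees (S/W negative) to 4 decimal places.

-45.7500, -159.5833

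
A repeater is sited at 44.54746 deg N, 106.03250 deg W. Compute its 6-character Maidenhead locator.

Offset from 180°W / 90°S: lon 73.9675°, lat 134.5475°.
Field: 73.9675/20 → 3 → D, 134.5475/10 → 13 → N; chars DN.
Square: 13.9675/2 → 6, 4.5475/1 → 4; chars 64.
Subsquare: 1.9675/0.0833333 → 23 → x, 0.5475/0.0416667 → 13 → n; chars xn.

DN64xn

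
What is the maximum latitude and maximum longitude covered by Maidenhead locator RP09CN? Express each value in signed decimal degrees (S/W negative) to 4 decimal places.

Field R=17, P=15: +17·20° lon, +15·10° lat → SW at lon 160°, lat 60°.
Square 0, 9: +0·2° lon, +9·1° lat → SW at lon 160°, lat 69°.
Subsquare c=2, n=13: +2·0.0833333° lon, +13·0.0416667° lat → SW at lon 160.167°, lat 69.5417°.
Cell spans 0.0833333° lon × 0.0416667° lat. NE corner is SW corner plus one full cell.
latitude 69.5833, longitude 160.2500.

69.5833, 160.2500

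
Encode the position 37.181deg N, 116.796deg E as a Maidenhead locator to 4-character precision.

OM87

Shift to the Maidenhead origin (180°W, 90°S): lon 296.80, lat 127.18.
Field: 296.80/20 → 14 → O, 127.18/10 → 12 → M; chars OM.
Square: 16.80/2 → 8, 7.18/1 → 7; chars 87.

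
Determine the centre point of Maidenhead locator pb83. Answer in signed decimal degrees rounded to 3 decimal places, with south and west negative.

-76.500, 137.000

Field P=15, B=1: +15·20° lon, +1·10° lat → SW at lon 120°, lat -80°.
Square 8, 3: +8·2° lon, +3·1° lat → SW at lon 136°, lat -77°.
Cell spans 2° lon × 1° lat. Centre is SW corner plus half of each.
latitude -76.500, longitude 137.000.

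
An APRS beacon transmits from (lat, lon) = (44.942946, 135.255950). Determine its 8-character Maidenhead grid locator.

PN74pw06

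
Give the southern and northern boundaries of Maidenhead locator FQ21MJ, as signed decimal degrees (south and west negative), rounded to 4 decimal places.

Field F=5, Q=16: +5·20° lon, +16·10° lat → SW at lon -80°, lat 70°.
Square 2, 1: +2·2° lon, +1·1° lat → SW at lon -76°, lat 71°.
Subsquare m=12, j=9: +12·0.0833333° lon, +9·0.0416667° lat → SW at lon -75°, lat 71.375°.
Cell spans 0.0833333° lon × 0.0416667° lat.
south 71.3750, north 71.4167.

71.3750, 71.4167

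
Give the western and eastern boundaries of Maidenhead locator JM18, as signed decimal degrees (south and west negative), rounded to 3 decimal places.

2.000, 4.000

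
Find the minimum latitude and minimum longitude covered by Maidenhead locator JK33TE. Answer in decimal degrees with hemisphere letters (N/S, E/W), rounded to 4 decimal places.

Field J=9, K=10: +9·20° lon, +10·10° lat → SW at lon 0°, lat 10°.
Square 3, 3: +3·2° lon, +3·1° lat → SW at lon 6°, lat 13°.
Subsquare t=19, e=4: +19·0.0833333° lon, +4·0.0416667° lat → SW at lon 7.58333°, lat 13.1667°.
latitude 13.1667° N, longitude 7.5833° E.

13.1667° N, 7.5833° E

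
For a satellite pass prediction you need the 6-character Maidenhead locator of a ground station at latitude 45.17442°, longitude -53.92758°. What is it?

GN35ae

Offset from 180°W / 90°S: lon 126.0724°, lat 135.1744°.
Field: lon ⌊126.0724/20⌋ = 6 → G; lat ⌊135.1744/10⌋ = 13 → N.
Square: lon ⌊6.0724/2⌋ = 3; lat ⌊5.1744/1⌋ = 5.
Subsquare: lon ⌊0.0724/0.0833333⌋ = 0 → a; lat ⌊0.1744/0.0416667⌋ = 4 → e.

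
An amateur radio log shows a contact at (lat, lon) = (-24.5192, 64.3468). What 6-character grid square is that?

MG25el

Offset from 180°W / 90°S: lon 244.3468°, lat 65.4808°.
Field: 244.3468/20 → 12 → M, 65.4808/10 → 6 → G; chars MG.
Square: 4.3468/2 → 2, 5.4808/1 → 5; chars 25.
Subsquare: 0.3468/0.0833333 → 4 → e, 0.4808/0.0416667 → 11 → l; chars el.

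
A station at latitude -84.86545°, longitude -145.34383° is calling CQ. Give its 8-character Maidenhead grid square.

Offset from 180°W / 90°S: lon 34.65617°, lat 5.13455°.
Field: 34.65617/20 → 1 → B, 5.13455/10 → 0 → A; chars BA.
Square: 14.65617/2 → 7, 5.13455/1 → 5; chars 75.
Subsquare: 0.65617/0.0833333 → 7 → h, 0.13455/0.0416667 → 3 → d; chars hd.
Extended square: 0.07284/0.00833333 → 8, 0.00955/0.00416667 → 2; chars 82.

BA75hd82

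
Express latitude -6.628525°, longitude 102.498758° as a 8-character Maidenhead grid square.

Shift to the Maidenhead origin (180°W, 90°S): lon 282.49876, lat 83.37148.
Field: 282.49876/20 → 14 → O, 83.37148/10 → 8 → I; chars OI.
Square: 2.49876/2 → 1, 3.37148/1 → 3; chars 13.
Subsquare: 0.49876/0.0833333 → 5 → f, 0.37148/0.0416667 → 8 → i; chars fi.
Extended square: 0.08209/0.00833333 → 9, 0.03814/0.00416667 → 9; chars 99.

OI13fi99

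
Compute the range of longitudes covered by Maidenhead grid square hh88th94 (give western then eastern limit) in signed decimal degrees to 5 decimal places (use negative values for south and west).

-22.34167, -22.33333

Field H=7, H=7: +7·20° lon, +7·10° lat → SW at lon -40°, lat -20°.
Square 8, 8: +8·2° lon, +8·1° lat → SW at lon -24°, lat -12°.
Subsquare t=19, h=7: +19·0.0833333° lon, +7·0.0416667° lat → SW at lon -22.4167°, lat -11.7083°.
Extended square 9, 4: +9·0.00833333° lon, +4·0.00416667° lat → SW at lon -22.3417°, lat -11.6917°.
Cell spans 0.00833333° lon × 0.00416667° lat.
west -22.34167, east -22.33333.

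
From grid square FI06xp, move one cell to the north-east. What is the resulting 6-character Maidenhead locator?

Longitude subsquare x = 23; +1 → 24, wraps to 0 = a, carry into square.
Longitude square 0; +1 → 1.
Latitude subsquare p = 15; +1 → 16 = q.

FI16aq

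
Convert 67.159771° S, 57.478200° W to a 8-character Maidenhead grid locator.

GC12gu21

Offset from 180°W / 90°S: lon 122.52180°, lat 22.84023°.
Field (20°×10°, letters A–R): lon ⌊122.52180/20⌋ = 6 → G; lat ⌊22.84023/10⌋ = 2 → C.
Square (2°×1°, digits 0–9): lon ⌊2.52180/2⌋ = 1; lat ⌊2.84023/1⌋ = 2.
Subsquare (5′×2.5′, letters a–x): lon ⌊0.52180/0.0833333⌋ = 6 → g; lat ⌊0.84023/0.0416667⌋ = 20 → u.
Extended square (30″×15″, digits 0–9): lon ⌊0.02180/0.00833333⌋ = 2; lat ⌊0.00690/0.00416667⌋ = 1.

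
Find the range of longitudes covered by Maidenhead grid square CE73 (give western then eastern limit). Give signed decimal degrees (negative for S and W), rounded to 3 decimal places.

-126.000, -124.000

Field C=2, E=4: +2·20° lon, +4·10° lat → SW at lon -140°, lat -50°.
Square 7, 3: +7·2° lon, +3·1° lat → SW at lon -126°, lat -47°.
Cell spans 2° lon × 1° lat.
west -126.000, east -124.000.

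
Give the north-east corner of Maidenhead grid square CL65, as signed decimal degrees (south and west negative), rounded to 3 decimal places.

26.000, -126.000

Field C=2, L=11: +2·20° lon, +11·10° lat → SW at lon -140°, lat 20°.
Square 6, 5: +6·2° lon, +5·1° lat → SW at lon -128°, lat 25°.
Cell spans 2° lon × 1° lat. NE corner is SW corner plus one full cell.
latitude 26.000, longitude -126.000.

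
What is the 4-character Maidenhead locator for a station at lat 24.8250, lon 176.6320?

RL84

Shift to the Maidenhead origin (180°W, 90°S): lon 356.63, lat 114.83.
Field (20°×10°, letters A–R): 356.63/20 → 17 → R, 114.83/10 → 11 → L; chars RL.
Square (2°×1°, digits 0–9): 16.63/2 → 8, 4.83/1 → 4; chars 84.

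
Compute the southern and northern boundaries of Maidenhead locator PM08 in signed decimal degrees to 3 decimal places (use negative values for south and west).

Field P=15, M=12: +15·20° lon, +12·10° lat → SW at lon 120°, lat 30°.
Square 0, 8: +0·2° lon, +8·1° lat → SW at lon 120°, lat 38°.
Cell spans 2° lon × 1° lat.
south 38.000, north 39.000.

38.000, 39.000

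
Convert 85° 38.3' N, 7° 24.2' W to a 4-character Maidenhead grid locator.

IR65

Shift to the Maidenhead origin (180°W, 90°S): lon 172.60, lat 175.64.
Field: lon ⌊172.60/20⌋ = 8 → I; lat ⌊175.64/10⌋ = 17 → R.
Square: lon ⌊12.60/2⌋ = 6; lat ⌊5.64/1⌋ = 5.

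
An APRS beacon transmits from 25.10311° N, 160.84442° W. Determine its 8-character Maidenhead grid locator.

AL95nc84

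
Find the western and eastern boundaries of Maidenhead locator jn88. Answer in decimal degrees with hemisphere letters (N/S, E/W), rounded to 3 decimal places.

Field J=9, N=13: +9·20° lon, +13·10° lat → SW at lon 0°, lat 40°.
Square 8, 8: +8·2° lon, +8·1° lat → SW at lon 16°, lat 48°.
Cell spans 2° lon × 1° lat.
west 16.000° E, east 18.000° E.

16.000° E, 18.000° E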